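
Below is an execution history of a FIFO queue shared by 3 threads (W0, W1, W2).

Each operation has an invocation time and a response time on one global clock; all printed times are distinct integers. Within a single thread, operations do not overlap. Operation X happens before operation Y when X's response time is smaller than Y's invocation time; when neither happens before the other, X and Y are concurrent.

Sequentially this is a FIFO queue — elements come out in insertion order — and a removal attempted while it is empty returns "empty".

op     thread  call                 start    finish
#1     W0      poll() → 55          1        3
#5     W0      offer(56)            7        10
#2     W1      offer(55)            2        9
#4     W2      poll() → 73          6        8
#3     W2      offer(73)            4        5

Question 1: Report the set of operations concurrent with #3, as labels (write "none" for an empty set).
#3 spans [4,5]; an op avoiding the whole window 4..5 is ordered, any other is concurrent
#1 [1,3]: before
#2 [2,9]: concurrent
#4 [6,8]: after
#5 [7,10]: after

#2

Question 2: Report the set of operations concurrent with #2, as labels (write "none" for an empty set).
#2 spans [2,9]: anything still running between times 2 and 9 counts as concurrent
#1 [1,3]: concurrent
#3 [4,5]: concurrent
#4 [6,8]: concurrent
#5 [7,10]: concurrent

#1, #3, #4, #5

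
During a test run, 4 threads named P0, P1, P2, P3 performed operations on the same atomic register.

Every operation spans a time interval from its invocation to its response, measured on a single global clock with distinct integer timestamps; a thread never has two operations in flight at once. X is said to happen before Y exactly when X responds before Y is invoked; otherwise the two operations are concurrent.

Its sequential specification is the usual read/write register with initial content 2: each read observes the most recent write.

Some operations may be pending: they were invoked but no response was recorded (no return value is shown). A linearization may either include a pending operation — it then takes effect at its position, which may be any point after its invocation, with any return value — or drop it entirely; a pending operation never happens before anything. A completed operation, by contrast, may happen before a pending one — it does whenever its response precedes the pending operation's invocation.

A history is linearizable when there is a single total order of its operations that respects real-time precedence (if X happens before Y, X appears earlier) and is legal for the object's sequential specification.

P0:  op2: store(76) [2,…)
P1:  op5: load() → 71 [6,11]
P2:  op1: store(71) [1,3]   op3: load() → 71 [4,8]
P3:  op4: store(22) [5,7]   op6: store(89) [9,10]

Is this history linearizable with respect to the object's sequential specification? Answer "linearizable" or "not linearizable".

one valid linearization: op1, op3, op5, op2, op4, op6
1. op1 store(71), leaving value 71
2. op3 load() → 71, leaving value 71
3. op5 load() → 71, leaving value 71
4. op2 store(76) (pending, included), leaving value 76
5. op4 store(22), leaving value 22
6. op6 store(89), leaving value 89

linearizable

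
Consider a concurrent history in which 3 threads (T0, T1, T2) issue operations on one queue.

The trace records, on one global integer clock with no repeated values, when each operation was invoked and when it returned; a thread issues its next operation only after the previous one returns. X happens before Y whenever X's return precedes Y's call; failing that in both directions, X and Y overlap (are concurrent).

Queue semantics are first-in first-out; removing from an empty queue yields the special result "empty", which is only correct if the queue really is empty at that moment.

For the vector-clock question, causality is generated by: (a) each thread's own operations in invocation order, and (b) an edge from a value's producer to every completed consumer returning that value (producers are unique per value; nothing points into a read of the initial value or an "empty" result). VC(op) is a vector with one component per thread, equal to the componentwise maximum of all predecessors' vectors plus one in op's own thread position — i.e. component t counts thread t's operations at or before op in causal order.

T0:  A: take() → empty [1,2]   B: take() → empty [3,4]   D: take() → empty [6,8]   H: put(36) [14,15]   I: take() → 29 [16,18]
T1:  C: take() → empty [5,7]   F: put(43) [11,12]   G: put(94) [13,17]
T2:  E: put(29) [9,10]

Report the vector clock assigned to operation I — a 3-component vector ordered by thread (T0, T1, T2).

(5, 0, 1)

E, invoked 9, has no incoming edges; only T2's bump applies → (0, 0, 1)
C, invoked 5, has no incoming edges; only T1's bump applies → (0, 1, 0)
A, invoked 1, has no incoming edges; only T0's bump applies → (1, 0, 0)
VC(F, invoked at 11): max of VC(C)=(0, 1, 0), then +1 on thread T1 → (0, 2, 0)
VC(B, invoked at 3): max of VC(A)=(1, 0, 0), then +1 on thread T0 → (2, 0, 0)
VC(G, invoked at 13): max of VC(F)=(0, 2, 0), then +1 on thread T1 → (0, 3, 0)
VC(D, invoked at 6): max of VC(B)=(2, 0, 0), then +1 on thread T0 → (3, 0, 0)
VC(H, invoked at 14): max of VC(D)=(3, 0, 0), then +1 on thread T0 → (4, 0, 0)
VC(I, invoked at 16): max of VC(E)=(0, 0, 1), VC(H)=(4, 0, 0), then +1 on thread T0 → (5, 0, 1)
target: VC(I) = (5, 0, 1)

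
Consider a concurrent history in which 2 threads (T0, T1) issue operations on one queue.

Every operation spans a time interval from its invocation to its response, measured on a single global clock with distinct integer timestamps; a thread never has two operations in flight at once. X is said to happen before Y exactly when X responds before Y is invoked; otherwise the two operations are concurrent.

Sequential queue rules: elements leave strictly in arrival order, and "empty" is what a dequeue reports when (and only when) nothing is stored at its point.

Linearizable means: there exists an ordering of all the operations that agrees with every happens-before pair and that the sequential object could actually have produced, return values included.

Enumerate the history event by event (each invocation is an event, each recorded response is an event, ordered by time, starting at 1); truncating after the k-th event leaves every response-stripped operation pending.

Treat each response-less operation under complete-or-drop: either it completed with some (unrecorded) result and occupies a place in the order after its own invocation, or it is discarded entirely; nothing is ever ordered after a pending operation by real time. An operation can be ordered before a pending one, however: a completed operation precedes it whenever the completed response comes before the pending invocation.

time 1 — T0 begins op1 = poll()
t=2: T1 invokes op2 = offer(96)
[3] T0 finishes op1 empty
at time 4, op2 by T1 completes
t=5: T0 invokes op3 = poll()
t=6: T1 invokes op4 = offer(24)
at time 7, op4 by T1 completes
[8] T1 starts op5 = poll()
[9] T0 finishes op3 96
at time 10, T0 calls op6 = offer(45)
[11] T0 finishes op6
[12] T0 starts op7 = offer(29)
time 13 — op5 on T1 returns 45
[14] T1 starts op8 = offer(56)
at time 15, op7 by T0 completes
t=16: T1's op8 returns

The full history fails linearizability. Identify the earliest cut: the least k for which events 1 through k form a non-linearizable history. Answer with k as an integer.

events 1..12 are still linearizable — one witness is op1, op2, op3, op4, op5, op6:
after step 1 (op1 poll() → empty): queue <>
after step 2 (op2 offer(96)): queue <96>
after step 3 (op3 poll() → 96): queue <>
after step 4 (op4 offer(24)): queue <24>
after step 5 (op5 poll() (pending, included)): queue <>
after step 6 (op6 offer(45)): queue <45>
at event 13 (op5's time-13 response) nothing linearizes any more
no completion choice of the 1 pending operation (op7) rescues it — every subset was tried
one such order, op1, op2, op3, op4, op5, op6 (pending dropped), breaks at step 5 where op5 poll() → 45 is illegal
one such order, op1, op2, op3, op4, op6, op5 (pending dropped), breaks at step 6 where op5 poll() → 45 is illegal

13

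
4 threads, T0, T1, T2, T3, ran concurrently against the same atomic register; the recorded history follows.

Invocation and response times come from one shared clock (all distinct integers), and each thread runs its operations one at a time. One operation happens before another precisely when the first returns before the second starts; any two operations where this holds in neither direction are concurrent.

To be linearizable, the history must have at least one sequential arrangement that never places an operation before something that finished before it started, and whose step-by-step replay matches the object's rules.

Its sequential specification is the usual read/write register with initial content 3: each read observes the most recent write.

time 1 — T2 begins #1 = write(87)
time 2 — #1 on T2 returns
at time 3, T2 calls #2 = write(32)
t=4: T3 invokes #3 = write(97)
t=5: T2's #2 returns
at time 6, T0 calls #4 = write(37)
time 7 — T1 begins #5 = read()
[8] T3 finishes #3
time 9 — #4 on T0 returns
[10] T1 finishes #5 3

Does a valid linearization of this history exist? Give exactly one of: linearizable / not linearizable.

not linearizable

through event 9 a valid linearization exists; event 10 (#5 responding at time 10) ends that
checked exhaustively: 8 real-time-consistent orders of 5 completed operations, zero legal atomic register replays
one such order, #1, #2, #3, #4, #5, breaks at step 5 where #5 read() → 3 is illegal
one such order, #1, #2, #3, #5, #4, breaks at step 4 where #5 read() → 3 is illegal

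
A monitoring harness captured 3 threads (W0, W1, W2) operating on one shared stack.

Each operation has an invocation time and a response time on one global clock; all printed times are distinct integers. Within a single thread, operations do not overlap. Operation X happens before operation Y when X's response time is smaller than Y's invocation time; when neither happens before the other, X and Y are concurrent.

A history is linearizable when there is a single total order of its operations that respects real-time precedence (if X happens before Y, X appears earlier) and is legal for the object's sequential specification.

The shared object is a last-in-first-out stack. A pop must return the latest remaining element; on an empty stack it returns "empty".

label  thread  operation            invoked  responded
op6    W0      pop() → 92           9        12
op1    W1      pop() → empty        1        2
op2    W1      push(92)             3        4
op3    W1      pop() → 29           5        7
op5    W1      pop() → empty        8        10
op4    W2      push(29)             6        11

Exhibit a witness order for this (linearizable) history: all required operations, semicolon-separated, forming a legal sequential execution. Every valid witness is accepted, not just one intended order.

op1; op2; op4; op3; op6; op5

step 1: op1 pop() → empty — stack <>
step 2: op2 push(92) — stack <92>
step 3: op4 push(29) — stack <92,29>
step 4: op3 pop() → 29 — stack <92>
step 5: op6 pop() → 92 — stack <>
step 6: op5 pop() → empty — stack <>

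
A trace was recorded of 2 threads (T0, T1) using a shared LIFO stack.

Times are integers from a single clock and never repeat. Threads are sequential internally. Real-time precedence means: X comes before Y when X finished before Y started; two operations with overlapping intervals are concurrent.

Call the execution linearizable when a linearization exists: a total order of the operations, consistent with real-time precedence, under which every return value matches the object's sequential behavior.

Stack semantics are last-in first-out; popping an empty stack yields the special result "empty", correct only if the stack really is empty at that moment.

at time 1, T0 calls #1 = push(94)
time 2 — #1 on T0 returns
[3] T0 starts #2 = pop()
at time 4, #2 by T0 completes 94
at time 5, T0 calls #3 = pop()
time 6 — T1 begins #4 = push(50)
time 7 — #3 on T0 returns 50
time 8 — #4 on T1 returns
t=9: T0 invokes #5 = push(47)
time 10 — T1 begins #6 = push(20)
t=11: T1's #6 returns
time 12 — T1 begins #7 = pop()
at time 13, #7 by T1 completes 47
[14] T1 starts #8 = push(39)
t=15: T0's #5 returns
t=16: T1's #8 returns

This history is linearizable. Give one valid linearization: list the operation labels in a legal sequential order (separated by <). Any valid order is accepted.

#1 < #2 < #4 < #3 < #6 < #5 < #7 < #8

1. #1 push(94), leaving stack <94>
2. #2 pop() → 94, leaving stack <>
3. #4 push(50), leaving stack <50>
4. #3 pop() → 50, leaving stack <>
5. #6 push(20), leaving stack <20>
6. #5 push(47), leaving stack <20,47>
7. #7 pop() → 47, leaving stack <20>
8. #8 push(39), leaving stack <20,39>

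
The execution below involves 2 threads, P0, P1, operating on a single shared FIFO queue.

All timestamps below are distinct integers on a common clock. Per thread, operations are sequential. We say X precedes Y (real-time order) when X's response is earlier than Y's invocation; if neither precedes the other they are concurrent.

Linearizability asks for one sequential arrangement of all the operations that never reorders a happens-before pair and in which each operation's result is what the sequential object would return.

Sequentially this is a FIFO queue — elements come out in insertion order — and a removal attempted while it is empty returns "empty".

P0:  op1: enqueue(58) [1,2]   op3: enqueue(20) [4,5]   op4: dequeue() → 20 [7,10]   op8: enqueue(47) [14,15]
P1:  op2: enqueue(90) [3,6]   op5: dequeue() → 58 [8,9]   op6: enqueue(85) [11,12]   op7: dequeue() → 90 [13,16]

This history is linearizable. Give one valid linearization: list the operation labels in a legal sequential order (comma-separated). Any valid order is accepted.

after step 1 (op1 enqueue(58)): queue <58>
after step 2 (op3 enqueue(20)): queue <58,20>
after step 3 (op2 enqueue(90)): queue <58,20,90>
after step 4 (op5 dequeue() → 58): queue <20,90>
after step 5 (op4 dequeue() → 20): queue <90>
after step 6 (op6 enqueue(85)): queue <90,85>
after step 7 (op7 dequeue() → 90): queue <85>
after step 8 (op8 enqueue(47)): queue <85,47>

op1, op3, op2, op5, op4, op6, op7, op8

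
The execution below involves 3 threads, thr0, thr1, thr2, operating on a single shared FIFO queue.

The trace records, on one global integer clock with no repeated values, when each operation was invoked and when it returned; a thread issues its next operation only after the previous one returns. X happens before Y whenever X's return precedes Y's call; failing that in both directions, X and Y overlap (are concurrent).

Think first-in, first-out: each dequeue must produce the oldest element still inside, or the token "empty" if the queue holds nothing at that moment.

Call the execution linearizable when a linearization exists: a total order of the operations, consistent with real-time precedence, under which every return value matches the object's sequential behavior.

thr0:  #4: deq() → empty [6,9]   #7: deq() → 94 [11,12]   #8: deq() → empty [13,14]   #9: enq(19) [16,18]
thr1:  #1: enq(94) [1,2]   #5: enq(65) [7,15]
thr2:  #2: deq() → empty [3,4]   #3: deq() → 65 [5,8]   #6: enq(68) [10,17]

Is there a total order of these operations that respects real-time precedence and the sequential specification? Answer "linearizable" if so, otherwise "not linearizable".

not linearizable

cut after 3 events: linearizable; cut after 4 events (#2 responds, time 4): not linearizable
exactly one order of the 2 completed ops respects real time; the FIFO queue replay fails
e.g. #1, #2: illegal at step 2, since #2 deq() → empty cannot apply there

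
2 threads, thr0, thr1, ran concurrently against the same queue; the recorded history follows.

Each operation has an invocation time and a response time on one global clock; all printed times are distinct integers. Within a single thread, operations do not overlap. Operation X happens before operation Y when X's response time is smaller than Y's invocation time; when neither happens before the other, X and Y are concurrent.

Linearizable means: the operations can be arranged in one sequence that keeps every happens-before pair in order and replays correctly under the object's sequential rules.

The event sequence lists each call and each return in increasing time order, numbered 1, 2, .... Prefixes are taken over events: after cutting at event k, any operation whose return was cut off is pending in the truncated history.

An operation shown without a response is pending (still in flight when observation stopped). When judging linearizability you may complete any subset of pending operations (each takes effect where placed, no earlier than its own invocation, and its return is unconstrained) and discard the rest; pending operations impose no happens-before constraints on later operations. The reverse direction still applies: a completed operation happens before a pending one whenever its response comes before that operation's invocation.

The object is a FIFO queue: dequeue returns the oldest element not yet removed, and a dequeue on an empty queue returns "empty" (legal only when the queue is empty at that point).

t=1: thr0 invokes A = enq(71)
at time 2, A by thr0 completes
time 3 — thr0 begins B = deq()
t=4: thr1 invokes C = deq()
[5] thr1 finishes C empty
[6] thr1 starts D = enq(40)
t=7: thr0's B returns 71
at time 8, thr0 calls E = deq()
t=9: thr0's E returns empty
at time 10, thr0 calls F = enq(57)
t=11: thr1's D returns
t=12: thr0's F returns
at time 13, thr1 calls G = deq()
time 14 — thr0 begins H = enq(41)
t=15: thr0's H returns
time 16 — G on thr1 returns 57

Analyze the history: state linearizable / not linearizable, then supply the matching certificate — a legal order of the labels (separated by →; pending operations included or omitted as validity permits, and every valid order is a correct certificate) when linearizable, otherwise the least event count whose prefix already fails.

step 1: A enq(71) — queue <71>
step 2: B deq() → 71 — queue <>
step 3: C deq() → empty — queue <>
step 4: E deq() → empty — queue <>
step 5: F enq(57) — queue <57>
step 6: D enq(40) — queue <57,40>
step 7: G deq() → 57 — queue <40>
step 8: H enq(41) — queue <40,41>

linearizable — witness: A → B → C → E → F → D → G → H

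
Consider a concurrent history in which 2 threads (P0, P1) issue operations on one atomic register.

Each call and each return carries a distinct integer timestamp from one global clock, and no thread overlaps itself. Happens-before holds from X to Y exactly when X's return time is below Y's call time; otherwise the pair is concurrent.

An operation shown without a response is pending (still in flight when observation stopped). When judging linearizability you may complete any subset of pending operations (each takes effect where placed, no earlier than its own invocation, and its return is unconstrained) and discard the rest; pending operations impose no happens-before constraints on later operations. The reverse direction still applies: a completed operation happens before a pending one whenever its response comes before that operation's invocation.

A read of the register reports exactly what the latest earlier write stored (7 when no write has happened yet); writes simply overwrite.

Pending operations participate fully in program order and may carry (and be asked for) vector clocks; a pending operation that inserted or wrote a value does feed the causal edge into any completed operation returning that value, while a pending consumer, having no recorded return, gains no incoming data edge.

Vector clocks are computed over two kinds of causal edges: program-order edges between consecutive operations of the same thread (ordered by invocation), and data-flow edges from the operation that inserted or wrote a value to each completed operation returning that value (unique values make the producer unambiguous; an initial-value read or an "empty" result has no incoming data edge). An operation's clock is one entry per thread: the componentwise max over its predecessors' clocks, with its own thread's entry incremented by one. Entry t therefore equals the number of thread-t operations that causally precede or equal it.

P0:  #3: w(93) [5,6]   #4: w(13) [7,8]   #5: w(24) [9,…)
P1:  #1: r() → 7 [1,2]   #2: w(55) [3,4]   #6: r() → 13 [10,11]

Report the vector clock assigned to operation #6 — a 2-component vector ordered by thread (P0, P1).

invoked at 1, #1 has no predecessors; its own P1 bump gives (0, 1)
invoked at 5, #3 has no predecessors; its own P0 bump gives (1, 0)
#2, invoked 3, takes VC(#1)=(0, 1) under max, adds 1 for P1 → (0, 2)
#4, invoked 7, takes VC(#3)=(1, 0) under max, adds 1 for P0 → (2, 0)
#5, invoked 9, takes VC(#4)=(2, 0) under max, adds 1 for P0 → (3, 0)
#6, invoked 10, takes VC(#2)=(0, 2), VC(#4)=(2, 0) under max, adds 1 for P1 → (2, 3)
target: VC(#6) = (2, 3)

(2, 3)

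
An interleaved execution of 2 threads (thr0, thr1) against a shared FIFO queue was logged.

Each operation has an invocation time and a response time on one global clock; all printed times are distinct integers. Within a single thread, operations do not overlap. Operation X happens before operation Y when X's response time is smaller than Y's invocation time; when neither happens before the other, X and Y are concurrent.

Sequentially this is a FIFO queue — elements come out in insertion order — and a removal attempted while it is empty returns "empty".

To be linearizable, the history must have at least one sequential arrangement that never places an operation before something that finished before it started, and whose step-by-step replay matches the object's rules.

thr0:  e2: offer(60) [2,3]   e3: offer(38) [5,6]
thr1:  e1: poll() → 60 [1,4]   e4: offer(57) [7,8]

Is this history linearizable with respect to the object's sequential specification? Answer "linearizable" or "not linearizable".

linearizable

one valid linearization: e2, e1, e3, e4
after step 1 (e2 offer(60)): queue <60>
after step 2 (e1 poll() → 60): queue <>
after step 3 (e3 offer(38)): queue <38>
after step 4 (e4 offer(57)): queue <38,57>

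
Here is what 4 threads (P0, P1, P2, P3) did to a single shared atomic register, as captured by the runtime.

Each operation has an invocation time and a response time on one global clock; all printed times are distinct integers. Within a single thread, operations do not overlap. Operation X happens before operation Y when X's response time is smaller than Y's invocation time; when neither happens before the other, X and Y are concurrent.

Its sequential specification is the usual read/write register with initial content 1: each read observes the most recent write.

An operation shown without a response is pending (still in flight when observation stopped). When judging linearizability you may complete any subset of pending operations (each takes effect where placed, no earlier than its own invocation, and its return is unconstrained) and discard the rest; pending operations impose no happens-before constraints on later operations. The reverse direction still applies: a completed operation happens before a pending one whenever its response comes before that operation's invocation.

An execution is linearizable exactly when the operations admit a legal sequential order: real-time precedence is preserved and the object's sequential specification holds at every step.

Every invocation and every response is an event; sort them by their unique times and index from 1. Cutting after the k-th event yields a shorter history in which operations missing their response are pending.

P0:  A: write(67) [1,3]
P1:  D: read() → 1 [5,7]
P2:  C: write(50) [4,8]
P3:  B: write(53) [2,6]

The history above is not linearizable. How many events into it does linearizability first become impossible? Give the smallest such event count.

7

a valid linearization of events 1..6 exists, for instance A, B:
after step 1 (A write(67)): value 67
after step 2 (B write(53)): value 53
once event 7 joins (D's response, time 7), exhaustive search finds no witness
no completion choice of the 1 pending operation (C) rescues it — every subset was tried
take A, B, D (pending dropped): step 3 already fails, because D read() → 1 cannot occur there
take A, D, B (pending dropped): step 2 already fails, because D read() → 1 cannot occur there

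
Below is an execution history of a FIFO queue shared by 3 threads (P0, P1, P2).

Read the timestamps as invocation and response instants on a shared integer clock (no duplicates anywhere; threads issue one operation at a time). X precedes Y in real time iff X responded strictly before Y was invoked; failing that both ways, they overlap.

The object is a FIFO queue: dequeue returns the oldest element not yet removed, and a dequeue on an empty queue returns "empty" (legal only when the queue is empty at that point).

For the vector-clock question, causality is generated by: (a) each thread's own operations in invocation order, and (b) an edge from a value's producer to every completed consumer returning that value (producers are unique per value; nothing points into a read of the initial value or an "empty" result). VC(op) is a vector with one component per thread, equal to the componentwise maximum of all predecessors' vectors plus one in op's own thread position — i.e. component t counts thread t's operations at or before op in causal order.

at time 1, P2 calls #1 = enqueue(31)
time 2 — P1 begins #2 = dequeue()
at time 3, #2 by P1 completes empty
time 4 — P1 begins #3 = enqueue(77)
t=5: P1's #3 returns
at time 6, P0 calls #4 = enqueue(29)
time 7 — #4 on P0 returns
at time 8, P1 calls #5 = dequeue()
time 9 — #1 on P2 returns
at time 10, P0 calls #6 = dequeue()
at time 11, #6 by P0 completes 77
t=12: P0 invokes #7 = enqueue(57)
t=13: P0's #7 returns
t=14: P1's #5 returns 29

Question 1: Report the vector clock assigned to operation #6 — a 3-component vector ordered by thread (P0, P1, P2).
invoked at 1, #1 has no predecessors; its own P2 bump gives (0, 0, 1)
invoked at 2, #2 has no predecessors; its own P1 bump gives (0, 1, 0)
invoked at 6, #4 has no predecessors; its own P0 bump gives (1, 0, 0)
VC(#3, invoked at 4): max of VC(#2)=(0, 1, 0), then +1 on thread P1 → (0, 2, 0)
VC(#5, invoked at 8): max of VC(#3)=(0, 2, 0), VC(#4)=(1, 0, 0), then +1 on thread P1 → (1, 3, 0)
VC(#6, invoked at 10): max of VC(#3)=(0, 2, 0), VC(#4)=(1, 0, 0), then +1 on thread P0 → (2, 2, 0)
VC(#7, invoked at 12): max of VC(#6)=(2, 2, 0), then +1 on thread P0 → (3, 2, 0)
target: VC(#6) = (2, 2, 0)

(2, 2, 0)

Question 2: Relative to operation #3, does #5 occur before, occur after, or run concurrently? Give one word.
#5 spans [8,14], #3 spans [4,5]
resp(#3)=5 < inv(#5)=8

after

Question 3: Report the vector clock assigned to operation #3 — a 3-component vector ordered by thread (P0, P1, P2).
#1, invoked 1, has no incoming edges; only P2's bump applies → (0, 0, 1)
#2, invoked 2, has no incoming edges; only P1's bump applies → (0, 1, 0)
#4, invoked 6, has no incoming edges; only P0's bump applies → (1, 0, 0)
#3, invoked 4, takes VC(#2)=(0, 1, 0) under max, adds 1 for P1 → (0, 2, 0)
#5, invoked 8, takes VC(#3)=(0, 2, 0), VC(#4)=(1, 0, 0) under max, adds 1 for P1 → (1, 3, 0)
#6, invoked 10, takes VC(#3)=(0, 2, 0), VC(#4)=(1, 0, 0) under max, adds 1 for P0 → (2, 2, 0)
#7, invoked 12, takes VC(#6)=(2, 2, 0) under max, adds 1 for P0 → (3, 2, 0)
target: VC(#3) = (0, 2, 0)

(0, 2, 0)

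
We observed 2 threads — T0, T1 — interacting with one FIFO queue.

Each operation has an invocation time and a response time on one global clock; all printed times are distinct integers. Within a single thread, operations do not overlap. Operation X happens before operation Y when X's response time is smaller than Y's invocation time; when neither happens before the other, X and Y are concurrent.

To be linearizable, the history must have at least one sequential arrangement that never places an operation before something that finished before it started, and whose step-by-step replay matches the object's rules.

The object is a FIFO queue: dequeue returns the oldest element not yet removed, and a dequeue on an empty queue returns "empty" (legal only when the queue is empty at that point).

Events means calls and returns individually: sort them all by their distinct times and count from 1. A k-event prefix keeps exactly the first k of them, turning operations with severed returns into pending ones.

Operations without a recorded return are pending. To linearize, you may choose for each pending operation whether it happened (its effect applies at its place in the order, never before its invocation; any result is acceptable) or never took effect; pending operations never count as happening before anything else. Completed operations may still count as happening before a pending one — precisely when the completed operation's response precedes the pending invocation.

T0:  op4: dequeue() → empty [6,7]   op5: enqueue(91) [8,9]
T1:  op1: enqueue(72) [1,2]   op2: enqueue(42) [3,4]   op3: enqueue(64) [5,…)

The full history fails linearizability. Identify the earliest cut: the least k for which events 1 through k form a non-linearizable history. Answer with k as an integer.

one valid order for events 1..6 is op1, op2:
after step 1 (op1 enqueue(72)): queue <72>
after step 2 (op2 enqueue(42)): queue <72,42>
at event 7 (op4's time-7 response) nothing linearizes any more
every completion of the 1 pending operation (op3) was checked; none linearizes
for example op1, op2, op4 (pending dropped) fails at step 3: op4 dequeue() → empty is not legal there

7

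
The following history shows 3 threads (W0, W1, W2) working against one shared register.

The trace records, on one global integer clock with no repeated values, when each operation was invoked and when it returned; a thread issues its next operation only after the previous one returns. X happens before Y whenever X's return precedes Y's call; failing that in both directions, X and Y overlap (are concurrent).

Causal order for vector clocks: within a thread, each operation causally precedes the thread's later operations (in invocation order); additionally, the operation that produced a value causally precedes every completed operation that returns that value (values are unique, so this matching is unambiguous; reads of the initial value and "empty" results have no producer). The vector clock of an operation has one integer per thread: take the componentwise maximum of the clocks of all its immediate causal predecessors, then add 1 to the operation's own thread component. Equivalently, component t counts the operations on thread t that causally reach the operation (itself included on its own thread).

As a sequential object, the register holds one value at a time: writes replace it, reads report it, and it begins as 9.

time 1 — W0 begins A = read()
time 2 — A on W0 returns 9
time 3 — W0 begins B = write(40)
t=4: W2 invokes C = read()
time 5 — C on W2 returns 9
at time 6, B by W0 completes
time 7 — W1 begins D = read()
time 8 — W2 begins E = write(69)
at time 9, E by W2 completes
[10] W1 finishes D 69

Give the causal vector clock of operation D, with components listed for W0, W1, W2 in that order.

no predecessors for C (invoked 4): W2 increments from zero → (0, 0, 1)
no predecessors for A (invoked 1): W0 increments from zero → (1, 0, 0)
E (invocation 8): componentwise max over VC(C)=(0, 0, 1), +1 at W2, giving (0, 0, 2)
B (invocation 3): componentwise max over VC(A)=(1, 0, 0), +1 at W0, giving (2, 0, 0)
D (invocation 7): componentwise max over VC(E)=(0, 0, 2), +1 at W1, giving (0, 1, 2)
target: VC(D) = (0, 1, 2)

(0, 1, 2)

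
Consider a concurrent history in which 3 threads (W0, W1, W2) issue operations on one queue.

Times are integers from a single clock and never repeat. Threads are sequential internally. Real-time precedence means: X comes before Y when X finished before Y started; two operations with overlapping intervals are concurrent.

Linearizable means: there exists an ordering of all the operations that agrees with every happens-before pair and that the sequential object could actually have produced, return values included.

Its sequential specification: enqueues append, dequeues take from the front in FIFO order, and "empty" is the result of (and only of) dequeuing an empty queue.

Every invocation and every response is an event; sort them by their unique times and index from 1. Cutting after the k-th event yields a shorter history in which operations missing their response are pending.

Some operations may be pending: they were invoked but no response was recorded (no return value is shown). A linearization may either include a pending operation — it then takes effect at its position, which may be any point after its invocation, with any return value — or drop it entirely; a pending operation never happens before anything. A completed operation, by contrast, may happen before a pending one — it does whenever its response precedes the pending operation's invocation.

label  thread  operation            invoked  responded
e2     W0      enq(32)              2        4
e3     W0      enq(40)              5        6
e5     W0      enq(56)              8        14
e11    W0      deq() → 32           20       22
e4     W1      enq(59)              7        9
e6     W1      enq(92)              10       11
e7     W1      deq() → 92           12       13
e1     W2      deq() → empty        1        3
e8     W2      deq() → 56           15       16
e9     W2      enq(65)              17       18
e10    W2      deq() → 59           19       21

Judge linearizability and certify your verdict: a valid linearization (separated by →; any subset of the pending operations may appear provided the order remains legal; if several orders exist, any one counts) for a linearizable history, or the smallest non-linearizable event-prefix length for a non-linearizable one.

through event 12 a valid linearization exists; event 13 (e7 responding at time 13) ends that
real-time-consistent orders of the 6 completed operations: 2 — all fail the queue replay
no completion choice of the 1 pending operation (e5) rescues it — every subset was tried
sample order e1, e2, e3, e4, e6, e7 (pending dropped) stalls at step 6 — e7 deq() → 92 has no legal effect
sample order e2, e1, e3, e4, e6, e7 (pending dropped) stalls at step 2 — e1 deq() → empty has no legal effect

not linearizable — minimal violating prefix: 13 events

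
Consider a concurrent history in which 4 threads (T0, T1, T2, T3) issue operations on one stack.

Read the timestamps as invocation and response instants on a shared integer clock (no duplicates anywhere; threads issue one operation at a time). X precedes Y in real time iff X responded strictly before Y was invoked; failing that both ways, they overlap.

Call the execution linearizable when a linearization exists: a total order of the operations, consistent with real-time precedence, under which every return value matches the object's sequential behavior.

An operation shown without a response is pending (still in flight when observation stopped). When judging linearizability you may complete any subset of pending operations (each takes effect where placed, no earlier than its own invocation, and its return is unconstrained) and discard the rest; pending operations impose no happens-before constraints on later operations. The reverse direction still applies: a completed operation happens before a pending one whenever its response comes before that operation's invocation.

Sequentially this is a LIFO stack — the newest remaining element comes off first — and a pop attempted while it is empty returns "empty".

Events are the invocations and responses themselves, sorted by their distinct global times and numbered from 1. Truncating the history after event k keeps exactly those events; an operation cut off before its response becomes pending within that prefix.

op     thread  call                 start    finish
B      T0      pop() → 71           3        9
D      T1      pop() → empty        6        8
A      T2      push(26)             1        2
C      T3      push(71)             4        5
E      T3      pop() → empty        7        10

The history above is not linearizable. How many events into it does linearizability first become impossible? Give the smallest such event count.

events 1..9 are linearizable; a witness order is A, C, B, E, D:
step 1: A push(26) — stack <26>
step 2: C push(71) — stack <26,71>
step 3: B pop() → 71 — stack <26>
step 4: E pop() (pending, included) — stack <>
step 5: D pop() → empty — stack <>
event 10 — E's response, time 10 — after it, nothing linearizes
sample order A, B, C, D, E stalls at step 2 — B pop() → 71 has no legal effect
sample order A, B, C, E, D stalls at step 2 — B pop() → 71 has no legal effect

10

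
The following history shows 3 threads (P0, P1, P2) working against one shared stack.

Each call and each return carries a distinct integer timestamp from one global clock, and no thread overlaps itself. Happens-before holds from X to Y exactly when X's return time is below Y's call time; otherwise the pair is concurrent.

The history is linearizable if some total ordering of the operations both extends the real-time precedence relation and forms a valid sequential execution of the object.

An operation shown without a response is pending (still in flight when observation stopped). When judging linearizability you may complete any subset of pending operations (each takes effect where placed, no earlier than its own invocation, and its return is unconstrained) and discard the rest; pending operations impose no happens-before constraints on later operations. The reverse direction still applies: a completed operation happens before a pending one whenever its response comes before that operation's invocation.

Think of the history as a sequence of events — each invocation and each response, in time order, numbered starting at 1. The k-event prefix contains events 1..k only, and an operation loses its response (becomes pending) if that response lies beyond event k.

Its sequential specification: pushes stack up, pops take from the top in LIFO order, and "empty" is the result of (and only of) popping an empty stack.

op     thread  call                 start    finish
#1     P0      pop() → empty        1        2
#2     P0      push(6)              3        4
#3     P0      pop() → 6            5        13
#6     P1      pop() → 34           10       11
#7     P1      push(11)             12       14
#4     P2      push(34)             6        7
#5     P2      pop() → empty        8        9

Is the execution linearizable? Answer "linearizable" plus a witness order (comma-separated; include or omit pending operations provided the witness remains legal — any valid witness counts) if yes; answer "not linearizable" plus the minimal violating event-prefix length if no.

not linearizable — minimal violating prefix: 9 events

the violation lands at event 9, #5's response at time 9: events 1..8 linearize, events 1..9 do not
the sole real-time-consistent order of 4 completed operations fails the stack replay
every completion of the 1 pending operation (#3) was checked; none linearizes
sample order #1, #2, #4, #5 (pending dropped) stalls at step 4 — #5 pop() → empty has no legal effect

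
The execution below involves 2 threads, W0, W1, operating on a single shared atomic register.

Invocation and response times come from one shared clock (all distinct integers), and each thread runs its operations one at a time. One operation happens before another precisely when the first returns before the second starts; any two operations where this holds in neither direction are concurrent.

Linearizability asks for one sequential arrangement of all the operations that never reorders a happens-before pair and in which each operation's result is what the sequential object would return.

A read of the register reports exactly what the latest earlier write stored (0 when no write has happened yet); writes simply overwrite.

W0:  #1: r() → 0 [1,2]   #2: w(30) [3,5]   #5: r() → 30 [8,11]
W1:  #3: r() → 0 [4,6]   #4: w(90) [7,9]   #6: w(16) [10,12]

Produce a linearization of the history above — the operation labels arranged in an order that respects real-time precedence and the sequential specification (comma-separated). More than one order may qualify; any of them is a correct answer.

#1, #3, #2, #5, #4, #6

1. #1 r() → 0, leaving value 0
2. #3 r() → 0, leaving value 0
3. #2 w(30), leaving value 30
4. #5 r() → 30, leaving value 30
5. #4 w(90), leaving value 90
6. #6 w(16), leaving value 16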